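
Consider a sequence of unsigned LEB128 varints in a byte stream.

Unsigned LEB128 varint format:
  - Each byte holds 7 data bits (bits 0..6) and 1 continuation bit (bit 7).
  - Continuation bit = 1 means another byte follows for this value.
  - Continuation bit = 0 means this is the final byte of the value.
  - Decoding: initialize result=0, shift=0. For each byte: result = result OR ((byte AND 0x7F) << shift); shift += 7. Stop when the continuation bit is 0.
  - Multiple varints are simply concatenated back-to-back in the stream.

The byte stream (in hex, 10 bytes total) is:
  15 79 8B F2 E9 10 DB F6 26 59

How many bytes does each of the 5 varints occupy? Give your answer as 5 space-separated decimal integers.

Answer: 1 1 4 3 1

Derivation:
  byte[0]=0x15 cont=0 payload=0x15=21: acc |= 21<<0 -> acc=21 shift=7 [end]
Varint 1: bytes[0:1] = 15 -> value 21 (1 byte(s))
  byte[1]=0x79 cont=0 payload=0x79=121: acc |= 121<<0 -> acc=121 shift=7 [end]
Varint 2: bytes[1:2] = 79 -> value 121 (1 byte(s))
  byte[2]=0x8B cont=1 payload=0x0B=11: acc |= 11<<0 -> acc=11 shift=7
  byte[3]=0xF2 cont=1 payload=0x72=114: acc |= 114<<7 -> acc=14603 shift=14
  byte[4]=0xE9 cont=1 payload=0x69=105: acc |= 105<<14 -> acc=1734923 shift=21
  byte[5]=0x10 cont=0 payload=0x10=16: acc |= 16<<21 -> acc=35289355 shift=28 [end]
Varint 3: bytes[2:6] = 8B F2 E9 10 -> value 35289355 (4 byte(s))
  byte[6]=0xDB cont=1 payload=0x5B=91: acc |= 91<<0 -> acc=91 shift=7
  byte[7]=0xF6 cont=1 payload=0x76=118: acc |= 118<<7 -> acc=15195 shift=14
  byte[8]=0x26 cont=0 payload=0x26=38: acc |= 38<<14 -> acc=637787 shift=21 [end]
Varint 4: bytes[6:9] = DB F6 26 -> value 637787 (3 byte(s))
  byte[9]=0x59 cont=0 payload=0x59=89: acc |= 89<<0 -> acc=89 shift=7 [end]
Varint 5: bytes[9:10] = 59 -> value 89 (1 byte(s))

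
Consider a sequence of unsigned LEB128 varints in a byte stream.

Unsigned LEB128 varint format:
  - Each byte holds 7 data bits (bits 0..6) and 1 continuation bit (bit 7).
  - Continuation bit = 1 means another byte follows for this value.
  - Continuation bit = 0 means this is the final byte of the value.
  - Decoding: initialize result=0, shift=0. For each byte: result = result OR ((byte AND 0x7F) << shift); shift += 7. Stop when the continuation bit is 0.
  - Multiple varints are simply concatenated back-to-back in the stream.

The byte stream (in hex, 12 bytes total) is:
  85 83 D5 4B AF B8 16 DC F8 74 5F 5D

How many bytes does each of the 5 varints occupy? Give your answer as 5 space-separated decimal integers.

  byte[0]=0x85 cont=1 payload=0x05=5: acc |= 5<<0 -> acc=5 shift=7
  byte[1]=0x83 cont=1 payload=0x03=3: acc |= 3<<7 -> acc=389 shift=14
  byte[2]=0xD5 cont=1 payload=0x55=85: acc |= 85<<14 -> acc=1393029 shift=21
  byte[3]=0x4B cont=0 payload=0x4B=75: acc |= 75<<21 -> acc=158679429 shift=28 [end]
Varint 1: bytes[0:4] = 85 83 D5 4B -> value 158679429 (4 byte(s))
  byte[4]=0xAF cont=1 payload=0x2F=47: acc |= 47<<0 -> acc=47 shift=7
  byte[5]=0xB8 cont=1 payload=0x38=56: acc |= 56<<7 -> acc=7215 shift=14
  byte[6]=0x16 cont=0 payload=0x16=22: acc |= 22<<14 -> acc=367663 shift=21 [end]
Varint 2: bytes[4:7] = AF B8 16 -> value 367663 (3 byte(s))
  byte[7]=0xDC cont=1 payload=0x5C=92: acc |= 92<<0 -> acc=92 shift=7
  byte[8]=0xF8 cont=1 payload=0x78=120: acc |= 120<<7 -> acc=15452 shift=14
  byte[9]=0x74 cont=0 payload=0x74=116: acc |= 116<<14 -> acc=1915996 shift=21 [end]
Varint 3: bytes[7:10] = DC F8 74 -> value 1915996 (3 byte(s))
  byte[10]=0x5F cont=0 payload=0x5F=95: acc |= 95<<0 -> acc=95 shift=7 [end]
Varint 4: bytes[10:11] = 5F -> value 95 (1 byte(s))
  byte[11]=0x5D cont=0 payload=0x5D=93: acc |= 93<<0 -> acc=93 shift=7 [end]
Varint 5: bytes[11:12] = 5D -> value 93 (1 byte(s))

Answer: 4 3 3 1 1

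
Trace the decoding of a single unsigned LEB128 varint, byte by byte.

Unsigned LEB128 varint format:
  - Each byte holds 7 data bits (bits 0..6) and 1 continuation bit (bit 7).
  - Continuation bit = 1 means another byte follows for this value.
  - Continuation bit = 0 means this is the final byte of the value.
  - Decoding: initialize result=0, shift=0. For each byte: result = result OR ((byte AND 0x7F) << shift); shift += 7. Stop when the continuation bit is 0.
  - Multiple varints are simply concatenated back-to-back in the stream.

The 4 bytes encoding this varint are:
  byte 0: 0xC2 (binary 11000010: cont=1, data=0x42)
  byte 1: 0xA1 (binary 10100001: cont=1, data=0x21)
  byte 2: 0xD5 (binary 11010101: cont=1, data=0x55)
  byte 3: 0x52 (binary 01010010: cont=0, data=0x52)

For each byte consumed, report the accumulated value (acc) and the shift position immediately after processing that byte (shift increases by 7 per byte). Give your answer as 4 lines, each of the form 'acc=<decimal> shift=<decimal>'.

Answer: acc=66 shift=7
acc=4290 shift=14
acc=1396930 shift=21
acc=173363394 shift=28

Derivation:
byte 0=0xC2: payload=0x42=66, contrib = 66<<0 = 66; acc -> 66, shift -> 7
byte 1=0xA1: payload=0x21=33, contrib = 33<<7 = 4224; acc -> 4290, shift -> 14
byte 2=0xD5: payload=0x55=85, contrib = 85<<14 = 1392640; acc -> 1396930, shift -> 21
byte 3=0x52: payload=0x52=82, contrib = 82<<21 = 171966464; acc -> 173363394, shift -> 28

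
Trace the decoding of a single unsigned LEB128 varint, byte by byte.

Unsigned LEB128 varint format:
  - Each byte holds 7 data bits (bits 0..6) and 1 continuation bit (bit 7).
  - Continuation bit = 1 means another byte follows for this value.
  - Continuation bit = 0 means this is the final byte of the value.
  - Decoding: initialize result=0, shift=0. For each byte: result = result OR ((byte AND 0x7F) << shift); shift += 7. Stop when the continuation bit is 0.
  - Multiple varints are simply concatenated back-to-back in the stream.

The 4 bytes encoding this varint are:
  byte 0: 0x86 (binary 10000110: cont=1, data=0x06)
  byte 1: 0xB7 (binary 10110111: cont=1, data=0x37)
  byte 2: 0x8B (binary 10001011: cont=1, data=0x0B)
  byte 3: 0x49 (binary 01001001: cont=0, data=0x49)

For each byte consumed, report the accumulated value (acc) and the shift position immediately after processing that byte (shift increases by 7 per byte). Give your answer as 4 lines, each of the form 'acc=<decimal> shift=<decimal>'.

Answer: acc=6 shift=7
acc=7046 shift=14
acc=187270 shift=21
acc=153279366 shift=28

Derivation:
byte 0=0x86: payload=0x06=6, contrib = 6<<0 = 6; acc -> 6, shift -> 7
byte 1=0xB7: payload=0x37=55, contrib = 55<<7 = 7040; acc -> 7046, shift -> 14
byte 2=0x8B: payload=0x0B=11, contrib = 11<<14 = 180224; acc -> 187270, shift -> 21
byte 3=0x49: payload=0x49=73, contrib = 73<<21 = 153092096; acc -> 153279366, shift -> 28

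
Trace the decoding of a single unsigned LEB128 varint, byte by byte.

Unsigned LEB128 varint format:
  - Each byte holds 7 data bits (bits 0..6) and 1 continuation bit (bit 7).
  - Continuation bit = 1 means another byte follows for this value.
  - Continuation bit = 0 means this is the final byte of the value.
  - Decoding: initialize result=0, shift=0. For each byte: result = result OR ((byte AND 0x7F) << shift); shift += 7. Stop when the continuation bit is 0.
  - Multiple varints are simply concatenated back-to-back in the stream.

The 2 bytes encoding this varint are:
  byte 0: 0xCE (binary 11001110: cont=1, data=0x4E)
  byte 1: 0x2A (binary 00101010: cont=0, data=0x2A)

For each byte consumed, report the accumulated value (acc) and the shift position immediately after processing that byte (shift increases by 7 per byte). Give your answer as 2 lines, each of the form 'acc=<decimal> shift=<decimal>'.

byte 0=0xCE: payload=0x4E=78, contrib = 78<<0 = 78; acc -> 78, shift -> 7
byte 1=0x2A: payload=0x2A=42, contrib = 42<<7 = 5376; acc -> 5454, shift -> 14

Answer: acc=78 shift=7
acc=5454 shift=14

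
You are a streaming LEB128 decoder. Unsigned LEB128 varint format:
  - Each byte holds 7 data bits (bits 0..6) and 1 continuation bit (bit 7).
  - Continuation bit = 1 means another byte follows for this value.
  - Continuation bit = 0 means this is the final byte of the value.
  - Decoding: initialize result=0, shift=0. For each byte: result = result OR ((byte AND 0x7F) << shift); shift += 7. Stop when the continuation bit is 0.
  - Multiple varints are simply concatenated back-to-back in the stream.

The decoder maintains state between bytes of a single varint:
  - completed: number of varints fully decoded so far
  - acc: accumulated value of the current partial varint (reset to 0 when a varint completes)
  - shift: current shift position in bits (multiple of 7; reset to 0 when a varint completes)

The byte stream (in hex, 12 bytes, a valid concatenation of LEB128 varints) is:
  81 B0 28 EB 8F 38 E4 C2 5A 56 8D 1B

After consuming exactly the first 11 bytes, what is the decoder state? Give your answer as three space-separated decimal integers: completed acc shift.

Answer: 4 13 7

Derivation:
byte[0]=0x81 cont=1 payload=0x01: acc |= 1<<0 -> completed=0 acc=1 shift=7
byte[1]=0xB0 cont=1 payload=0x30: acc |= 48<<7 -> completed=0 acc=6145 shift=14
byte[2]=0x28 cont=0 payload=0x28: varint #1 complete (value=661505); reset -> completed=1 acc=0 shift=0
byte[3]=0xEB cont=1 payload=0x6B: acc |= 107<<0 -> completed=1 acc=107 shift=7
byte[4]=0x8F cont=1 payload=0x0F: acc |= 15<<7 -> completed=1 acc=2027 shift=14
byte[5]=0x38 cont=0 payload=0x38: varint #2 complete (value=919531); reset -> completed=2 acc=0 shift=0
byte[6]=0xE4 cont=1 payload=0x64: acc |= 100<<0 -> completed=2 acc=100 shift=7
byte[7]=0xC2 cont=1 payload=0x42: acc |= 66<<7 -> completed=2 acc=8548 shift=14
byte[8]=0x5A cont=0 payload=0x5A: varint #3 complete (value=1483108); reset -> completed=3 acc=0 shift=0
byte[9]=0x56 cont=0 payload=0x56: varint #4 complete (value=86); reset -> completed=4 acc=0 shift=0
byte[10]=0x8D cont=1 payload=0x0D: acc |= 13<<0 -> completed=4 acc=13 shift=7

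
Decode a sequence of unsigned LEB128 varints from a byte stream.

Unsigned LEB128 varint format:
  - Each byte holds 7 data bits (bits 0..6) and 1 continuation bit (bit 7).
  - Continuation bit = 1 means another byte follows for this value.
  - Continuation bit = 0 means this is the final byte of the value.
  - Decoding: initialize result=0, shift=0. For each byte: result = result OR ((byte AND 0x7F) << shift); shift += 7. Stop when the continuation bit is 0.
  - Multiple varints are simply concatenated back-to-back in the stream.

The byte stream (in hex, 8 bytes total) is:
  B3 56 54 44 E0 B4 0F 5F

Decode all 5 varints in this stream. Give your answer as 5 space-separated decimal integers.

  byte[0]=0xB3 cont=1 payload=0x33=51: acc |= 51<<0 -> acc=51 shift=7
  byte[1]=0x56 cont=0 payload=0x56=86: acc |= 86<<7 -> acc=11059 shift=14 [end]
Varint 1: bytes[0:2] = B3 56 -> value 11059 (2 byte(s))
  byte[2]=0x54 cont=0 payload=0x54=84: acc |= 84<<0 -> acc=84 shift=7 [end]
Varint 2: bytes[2:3] = 54 -> value 84 (1 byte(s))
  byte[3]=0x44 cont=0 payload=0x44=68: acc |= 68<<0 -> acc=68 shift=7 [end]
Varint 3: bytes[3:4] = 44 -> value 68 (1 byte(s))
  byte[4]=0xE0 cont=1 payload=0x60=96: acc |= 96<<0 -> acc=96 shift=7
  byte[5]=0xB4 cont=1 payload=0x34=52: acc |= 52<<7 -> acc=6752 shift=14
  byte[6]=0x0F cont=0 payload=0x0F=15: acc |= 15<<14 -> acc=252512 shift=21 [end]
Varint 4: bytes[4:7] = E0 B4 0F -> value 252512 (3 byte(s))
  byte[7]=0x5F cont=0 payload=0x5F=95: acc |= 95<<0 -> acc=95 shift=7 [end]
Varint 5: bytes[7:8] = 5F -> value 95 (1 byte(s))

Answer: 11059 84 68 252512 95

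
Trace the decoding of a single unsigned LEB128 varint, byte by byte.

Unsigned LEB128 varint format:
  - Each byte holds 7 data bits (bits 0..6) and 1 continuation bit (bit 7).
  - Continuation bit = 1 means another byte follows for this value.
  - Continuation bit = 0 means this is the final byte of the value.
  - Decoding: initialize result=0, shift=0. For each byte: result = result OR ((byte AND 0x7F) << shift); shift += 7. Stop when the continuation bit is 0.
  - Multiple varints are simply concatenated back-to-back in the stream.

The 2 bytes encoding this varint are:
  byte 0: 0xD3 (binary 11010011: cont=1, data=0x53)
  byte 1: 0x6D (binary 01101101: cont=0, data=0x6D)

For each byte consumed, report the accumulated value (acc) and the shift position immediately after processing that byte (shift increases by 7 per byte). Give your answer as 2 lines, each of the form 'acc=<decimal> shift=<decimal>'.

Answer: acc=83 shift=7
acc=14035 shift=14

Derivation:
byte 0=0xD3: payload=0x53=83, contrib = 83<<0 = 83; acc -> 83, shift -> 7
byte 1=0x6D: payload=0x6D=109, contrib = 109<<7 = 13952; acc -> 14035, shift -> 14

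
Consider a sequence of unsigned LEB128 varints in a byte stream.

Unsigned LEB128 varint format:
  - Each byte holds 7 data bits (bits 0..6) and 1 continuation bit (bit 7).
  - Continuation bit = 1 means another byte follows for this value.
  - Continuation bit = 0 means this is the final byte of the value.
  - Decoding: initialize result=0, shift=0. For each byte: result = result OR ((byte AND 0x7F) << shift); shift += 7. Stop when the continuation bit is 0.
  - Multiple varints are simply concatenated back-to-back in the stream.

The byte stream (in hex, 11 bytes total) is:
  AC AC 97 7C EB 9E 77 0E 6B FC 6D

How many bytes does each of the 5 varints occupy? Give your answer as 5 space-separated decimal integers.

Answer: 4 3 1 1 2

Derivation:
  byte[0]=0xAC cont=1 payload=0x2C=44: acc |= 44<<0 -> acc=44 shift=7
  byte[1]=0xAC cont=1 payload=0x2C=44: acc |= 44<<7 -> acc=5676 shift=14
  byte[2]=0x97 cont=1 payload=0x17=23: acc |= 23<<14 -> acc=382508 shift=21
  byte[3]=0x7C cont=0 payload=0x7C=124: acc |= 124<<21 -> acc=260429356 shift=28 [end]
Varint 1: bytes[0:4] = AC AC 97 7C -> value 260429356 (4 byte(s))
  byte[4]=0xEB cont=1 payload=0x6B=107: acc |= 107<<0 -> acc=107 shift=7
  byte[5]=0x9E cont=1 payload=0x1E=30: acc |= 30<<7 -> acc=3947 shift=14
  byte[6]=0x77 cont=0 payload=0x77=119: acc |= 119<<14 -> acc=1953643 shift=21 [end]
Varint 2: bytes[4:7] = EB 9E 77 -> value 1953643 (3 byte(s))
  byte[7]=0x0E cont=0 payload=0x0E=14: acc |= 14<<0 -> acc=14 shift=7 [end]
Varint 3: bytes[7:8] = 0E -> value 14 (1 byte(s))
  byte[8]=0x6B cont=0 payload=0x6B=107: acc |= 107<<0 -> acc=107 shift=7 [end]
Varint 4: bytes[8:9] = 6B -> value 107 (1 byte(s))
  byte[9]=0xFC cont=1 payload=0x7C=124: acc |= 124<<0 -> acc=124 shift=7
  byte[10]=0x6D cont=0 payload=0x6D=109: acc |= 109<<7 -> acc=14076 shift=14 [end]
Varint 5: bytes[9:11] = FC 6D -> value 14076 (2 byte(s))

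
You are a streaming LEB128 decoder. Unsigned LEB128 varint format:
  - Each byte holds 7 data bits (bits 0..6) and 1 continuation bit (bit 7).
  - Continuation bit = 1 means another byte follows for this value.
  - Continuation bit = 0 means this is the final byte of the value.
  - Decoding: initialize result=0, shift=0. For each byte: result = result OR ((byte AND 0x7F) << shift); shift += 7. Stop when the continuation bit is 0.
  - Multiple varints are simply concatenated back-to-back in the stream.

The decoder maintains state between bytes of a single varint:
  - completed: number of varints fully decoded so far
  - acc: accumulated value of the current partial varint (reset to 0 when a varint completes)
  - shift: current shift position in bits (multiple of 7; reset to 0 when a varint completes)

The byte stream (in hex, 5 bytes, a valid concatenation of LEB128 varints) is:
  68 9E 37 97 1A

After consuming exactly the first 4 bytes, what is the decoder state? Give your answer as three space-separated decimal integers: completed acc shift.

byte[0]=0x68 cont=0 payload=0x68: varint #1 complete (value=104); reset -> completed=1 acc=0 shift=0
byte[1]=0x9E cont=1 payload=0x1E: acc |= 30<<0 -> completed=1 acc=30 shift=7
byte[2]=0x37 cont=0 payload=0x37: varint #2 complete (value=7070); reset -> completed=2 acc=0 shift=0
byte[3]=0x97 cont=1 payload=0x17: acc |= 23<<0 -> completed=2 acc=23 shift=7

Answer: 2 23 7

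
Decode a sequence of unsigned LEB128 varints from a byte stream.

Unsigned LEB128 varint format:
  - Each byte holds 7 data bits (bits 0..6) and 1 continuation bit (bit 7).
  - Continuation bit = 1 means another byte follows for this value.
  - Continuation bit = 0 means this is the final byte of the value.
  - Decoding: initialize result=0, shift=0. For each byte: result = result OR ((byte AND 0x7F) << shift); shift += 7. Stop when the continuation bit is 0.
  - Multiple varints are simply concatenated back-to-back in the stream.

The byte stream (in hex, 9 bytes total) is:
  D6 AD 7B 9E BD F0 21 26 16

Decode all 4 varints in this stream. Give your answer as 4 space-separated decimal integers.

  byte[0]=0xD6 cont=1 payload=0x56=86: acc |= 86<<0 -> acc=86 shift=7
  byte[1]=0xAD cont=1 payload=0x2D=45: acc |= 45<<7 -> acc=5846 shift=14
  byte[2]=0x7B cont=0 payload=0x7B=123: acc |= 123<<14 -> acc=2021078 shift=21 [end]
Varint 1: bytes[0:3] = D6 AD 7B -> value 2021078 (3 byte(s))
  byte[3]=0x9E cont=1 payload=0x1E=30: acc |= 30<<0 -> acc=30 shift=7
  byte[4]=0xBD cont=1 payload=0x3D=61: acc |= 61<<7 -> acc=7838 shift=14
  byte[5]=0xF0 cont=1 payload=0x70=112: acc |= 112<<14 -> acc=1842846 shift=21
  byte[6]=0x21 cont=0 payload=0x21=33: acc |= 33<<21 -> acc=71048862 shift=28 [end]
Varint 2: bytes[3:7] = 9E BD F0 21 -> value 71048862 (4 byte(s))
  byte[7]=0x26 cont=0 payload=0x26=38: acc |= 38<<0 -> acc=38 shift=7 [end]
Varint 3: bytes[7:8] = 26 -> value 38 (1 byte(s))
  byte[8]=0x16 cont=0 payload=0x16=22: acc |= 22<<0 -> acc=22 shift=7 [end]
Varint 4: bytes[8:9] = 16 -> value 22 (1 byte(s))

Answer: 2021078 71048862 38 22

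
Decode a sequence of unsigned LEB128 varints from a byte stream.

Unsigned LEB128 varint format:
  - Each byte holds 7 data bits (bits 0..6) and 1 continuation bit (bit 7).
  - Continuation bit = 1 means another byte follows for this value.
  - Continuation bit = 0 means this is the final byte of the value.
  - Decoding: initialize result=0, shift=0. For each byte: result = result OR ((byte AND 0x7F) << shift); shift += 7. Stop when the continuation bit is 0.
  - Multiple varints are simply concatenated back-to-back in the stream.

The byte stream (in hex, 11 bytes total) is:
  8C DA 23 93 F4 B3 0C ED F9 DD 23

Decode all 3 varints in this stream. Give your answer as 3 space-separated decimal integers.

  byte[0]=0x8C cont=1 payload=0x0C=12: acc |= 12<<0 -> acc=12 shift=7
  byte[1]=0xDA cont=1 payload=0x5A=90: acc |= 90<<7 -> acc=11532 shift=14
  byte[2]=0x23 cont=0 payload=0x23=35: acc |= 35<<14 -> acc=584972 shift=21 [end]
Varint 1: bytes[0:3] = 8C DA 23 -> value 584972 (3 byte(s))
  byte[3]=0x93 cont=1 payload=0x13=19: acc |= 19<<0 -> acc=19 shift=7
  byte[4]=0xF4 cont=1 payload=0x74=116: acc |= 116<<7 -> acc=14867 shift=14
  byte[5]=0xB3 cont=1 payload=0x33=51: acc |= 51<<14 -> acc=850451 shift=21
  byte[6]=0x0C cont=0 payload=0x0C=12: acc |= 12<<21 -> acc=26016275 shift=28 [end]
Varint 2: bytes[3:7] = 93 F4 B3 0C -> value 26016275 (4 byte(s))
  byte[7]=0xED cont=1 payload=0x6D=109: acc |= 109<<0 -> acc=109 shift=7
  byte[8]=0xF9 cont=1 payload=0x79=121: acc |= 121<<7 -> acc=15597 shift=14
  byte[9]=0xDD cont=1 payload=0x5D=93: acc |= 93<<14 -> acc=1539309 shift=21
  byte[10]=0x23 cont=0 payload=0x23=35: acc |= 35<<21 -> acc=74939629 shift=28 [end]
Varint 3: bytes[7:11] = ED F9 DD 23 -> value 74939629 (4 byte(s))

Answer: 584972 26016275 74939629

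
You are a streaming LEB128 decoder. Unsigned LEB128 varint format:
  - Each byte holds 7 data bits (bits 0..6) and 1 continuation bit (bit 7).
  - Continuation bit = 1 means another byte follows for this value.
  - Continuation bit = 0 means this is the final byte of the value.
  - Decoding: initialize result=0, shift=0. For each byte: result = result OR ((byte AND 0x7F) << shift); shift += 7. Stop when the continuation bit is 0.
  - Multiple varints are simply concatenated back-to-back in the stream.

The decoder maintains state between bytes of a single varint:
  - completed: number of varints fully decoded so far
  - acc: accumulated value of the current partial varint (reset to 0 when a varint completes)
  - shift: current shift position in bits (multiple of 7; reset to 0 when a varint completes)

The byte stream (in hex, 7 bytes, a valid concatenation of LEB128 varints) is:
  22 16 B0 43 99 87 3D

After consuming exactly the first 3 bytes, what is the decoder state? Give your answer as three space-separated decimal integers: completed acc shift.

Answer: 2 48 7

Derivation:
byte[0]=0x22 cont=0 payload=0x22: varint #1 complete (value=34); reset -> completed=1 acc=0 shift=0
byte[1]=0x16 cont=0 payload=0x16: varint #2 complete (value=22); reset -> completed=2 acc=0 shift=0
byte[2]=0xB0 cont=1 payload=0x30: acc |= 48<<0 -> completed=2 acc=48 shift=7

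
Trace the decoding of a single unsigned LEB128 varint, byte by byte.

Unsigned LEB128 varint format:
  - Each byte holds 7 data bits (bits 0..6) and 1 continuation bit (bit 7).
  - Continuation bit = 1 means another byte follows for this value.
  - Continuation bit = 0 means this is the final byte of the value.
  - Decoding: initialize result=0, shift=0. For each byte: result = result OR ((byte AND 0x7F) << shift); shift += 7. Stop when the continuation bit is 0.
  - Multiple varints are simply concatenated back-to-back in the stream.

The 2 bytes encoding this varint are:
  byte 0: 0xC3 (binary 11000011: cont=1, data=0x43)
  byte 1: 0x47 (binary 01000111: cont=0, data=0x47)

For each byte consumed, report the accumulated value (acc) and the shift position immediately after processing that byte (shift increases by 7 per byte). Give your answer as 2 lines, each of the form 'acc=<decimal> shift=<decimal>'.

byte 0=0xC3: payload=0x43=67, contrib = 67<<0 = 67; acc -> 67, shift -> 7
byte 1=0x47: payload=0x47=71, contrib = 71<<7 = 9088; acc -> 9155, shift -> 14

Answer: acc=67 shift=7
acc=9155 shift=14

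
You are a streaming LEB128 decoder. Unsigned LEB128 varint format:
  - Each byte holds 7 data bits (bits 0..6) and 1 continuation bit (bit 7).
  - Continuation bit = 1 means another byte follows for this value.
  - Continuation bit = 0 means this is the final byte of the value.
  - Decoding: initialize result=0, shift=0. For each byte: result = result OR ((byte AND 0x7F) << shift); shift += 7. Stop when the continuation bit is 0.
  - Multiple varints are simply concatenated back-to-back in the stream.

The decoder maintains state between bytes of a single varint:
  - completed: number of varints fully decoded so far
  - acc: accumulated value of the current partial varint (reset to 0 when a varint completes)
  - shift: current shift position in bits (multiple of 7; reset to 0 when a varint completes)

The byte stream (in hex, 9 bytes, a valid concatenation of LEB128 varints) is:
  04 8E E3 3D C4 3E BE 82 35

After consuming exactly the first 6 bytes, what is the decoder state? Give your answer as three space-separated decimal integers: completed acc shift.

byte[0]=0x04 cont=0 payload=0x04: varint #1 complete (value=4); reset -> completed=1 acc=0 shift=0
byte[1]=0x8E cont=1 payload=0x0E: acc |= 14<<0 -> completed=1 acc=14 shift=7
byte[2]=0xE3 cont=1 payload=0x63: acc |= 99<<7 -> completed=1 acc=12686 shift=14
byte[3]=0x3D cont=0 payload=0x3D: varint #2 complete (value=1012110); reset -> completed=2 acc=0 shift=0
byte[4]=0xC4 cont=1 payload=0x44: acc |= 68<<0 -> completed=2 acc=68 shift=7
byte[5]=0x3E cont=0 payload=0x3E: varint #3 complete (value=8004); reset -> completed=3 acc=0 shift=0

Answer: 3 0 0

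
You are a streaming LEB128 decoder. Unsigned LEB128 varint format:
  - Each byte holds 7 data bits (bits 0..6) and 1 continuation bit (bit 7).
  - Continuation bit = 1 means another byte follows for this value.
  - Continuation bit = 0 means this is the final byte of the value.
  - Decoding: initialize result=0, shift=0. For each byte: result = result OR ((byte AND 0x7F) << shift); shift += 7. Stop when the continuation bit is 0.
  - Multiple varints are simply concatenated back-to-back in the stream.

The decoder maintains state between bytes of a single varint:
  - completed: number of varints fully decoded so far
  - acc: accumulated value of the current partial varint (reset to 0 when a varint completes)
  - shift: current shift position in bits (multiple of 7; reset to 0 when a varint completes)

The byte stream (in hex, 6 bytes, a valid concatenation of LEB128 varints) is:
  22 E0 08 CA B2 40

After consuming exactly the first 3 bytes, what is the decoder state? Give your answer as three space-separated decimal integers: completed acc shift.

Answer: 2 0 0

Derivation:
byte[0]=0x22 cont=0 payload=0x22: varint #1 complete (value=34); reset -> completed=1 acc=0 shift=0
byte[1]=0xE0 cont=1 payload=0x60: acc |= 96<<0 -> completed=1 acc=96 shift=7
byte[2]=0x08 cont=0 payload=0x08: varint #2 complete (value=1120); reset -> completed=2 acc=0 shift=0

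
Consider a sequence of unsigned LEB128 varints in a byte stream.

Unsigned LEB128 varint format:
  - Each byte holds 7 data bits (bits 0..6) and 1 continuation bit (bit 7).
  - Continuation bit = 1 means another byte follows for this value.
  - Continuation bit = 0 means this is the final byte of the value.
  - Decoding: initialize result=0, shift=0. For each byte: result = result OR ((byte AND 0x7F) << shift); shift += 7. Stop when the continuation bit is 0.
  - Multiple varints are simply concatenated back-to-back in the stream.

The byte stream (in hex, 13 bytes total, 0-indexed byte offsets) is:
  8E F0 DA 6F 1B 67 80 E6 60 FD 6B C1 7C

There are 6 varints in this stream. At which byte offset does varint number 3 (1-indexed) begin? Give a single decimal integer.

Answer: 5

Derivation:
  byte[0]=0x8E cont=1 payload=0x0E=14: acc |= 14<<0 -> acc=14 shift=7
  byte[1]=0xF0 cont=1 payload=0x70=112: acc |= 112<<7 -> acc=14350 shift=14
  byte[2]=0xDA cont=1 payload=0x5A=90: acc |= 90<<14 -> acc=1488910 shift=21
  byte[3]=0x6F cont=0 payload=0x6F=111: acc |= 111<<21 -> acc=234272782 shift=28 [end]
Varint 1: bytes[0:4] = 8E F0 DA 6F -> value 234272782 (4 byte(s))
  byte[4]=0x1B cont=0 payload=0x1B=27: acc |= 27<<0 -> acc=27 shift=7 [end]
Varint 2: bytes[4:5] = 1B -> value 27 (1 byte(s))
  byte[5]=0x67 cont=0 payload=0x67=103: acc |= 103<<0 -> acc=103 shift=7 [end]
Varint 3: bytes[5:6] = 67 -> value 103 (1 byte(s))
  byte[6]=0x80 cont=1 payload=0x00=0: acc |= 0<<0 -> acc=0 shift=7
  byte[7]=0xE6 cont=1 payload=0x66=102: acc |= 102<<7 -> acc=13056 shift=14
  byte[8]=0x60 cont=0 payload=0x60=96: acc |= 96<<14 -> acc=1585920 shift=21 [end]
Varint 4: bytes[6:9] = 80 E6 60 -> value 1585920 (3 byte(s))
  byte[9]=0xFD cont=1 payload=0x7D=125: acc |= 125<<0 -> acc=125 shift=7
  byte[10]=0x6B cont=0 payload=0x6B=107: acc |= 107<<7 -> acc=13821 shift=14 [end]
Varint 5: bytes[9:11] = FD 6B -> value 13821 (2 byte(s))
  byte[11]=0xC1 cont=1 payload=0x41=65: acc |= 65<<0 -> acc=65 shift=7
  byte[12]=0x7C cont=0 payload=0x7C=124: acc |= 124<<7 -> acc=15937 shift=14 [end]
Varint 6: bytes[11:13] = C1 7C -> value 15937 (2 byte(s))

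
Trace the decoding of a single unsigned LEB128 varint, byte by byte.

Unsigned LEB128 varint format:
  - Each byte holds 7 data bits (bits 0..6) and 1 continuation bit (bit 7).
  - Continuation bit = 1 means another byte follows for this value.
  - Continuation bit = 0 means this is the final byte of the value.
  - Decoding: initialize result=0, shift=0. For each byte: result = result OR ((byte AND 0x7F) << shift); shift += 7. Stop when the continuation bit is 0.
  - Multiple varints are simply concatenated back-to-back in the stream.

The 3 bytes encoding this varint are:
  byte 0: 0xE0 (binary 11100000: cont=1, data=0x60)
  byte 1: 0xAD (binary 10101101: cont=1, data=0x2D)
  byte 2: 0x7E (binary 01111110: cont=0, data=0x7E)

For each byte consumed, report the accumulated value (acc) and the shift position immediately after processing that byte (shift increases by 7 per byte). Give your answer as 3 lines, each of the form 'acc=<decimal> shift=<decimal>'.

Answer: acc=96 shift=7
acc=5856 shift=14
acc=2070240 shift=21

Derivation:
byte 0=0xE0: payload=0x60=96, contrib = 96<<0 = 96; acc -> 96, shift -> 7
byte 1=0xAD: payload=0x2D=45, contrib = 45<<7 = 5760; acc -> 5856, shift -> 14
byte 2=0x7E: payload=0x7E=126, contrib = 126<<14 = 2064384; acc -> 2070240, shift -> 21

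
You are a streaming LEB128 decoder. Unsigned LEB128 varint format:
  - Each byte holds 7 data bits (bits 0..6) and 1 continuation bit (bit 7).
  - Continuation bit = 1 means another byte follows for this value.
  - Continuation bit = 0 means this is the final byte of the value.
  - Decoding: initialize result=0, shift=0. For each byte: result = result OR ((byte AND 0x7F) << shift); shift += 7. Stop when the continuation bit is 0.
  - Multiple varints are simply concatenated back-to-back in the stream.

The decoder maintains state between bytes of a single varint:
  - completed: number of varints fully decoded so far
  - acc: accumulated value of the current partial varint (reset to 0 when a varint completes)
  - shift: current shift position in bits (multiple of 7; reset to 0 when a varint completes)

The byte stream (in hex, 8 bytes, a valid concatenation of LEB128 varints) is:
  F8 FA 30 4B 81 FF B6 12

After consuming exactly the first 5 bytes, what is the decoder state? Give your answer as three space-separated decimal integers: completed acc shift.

Answer: 2 1 7

Derivation:
byte[0]=0xF8 cont=1 payload=0x78: acc |= 120<<0 -> completed=0 acc=120 shift=7
byte[1]=0xFA cont=1 payload=0x7A: acc |= 122<<7 -> completed=0 acc=15736 shift=14
byte[2]=0x30 cont=0 payload=0x30: varint #1 complete (value=802168); reset -> completed=1 acc=0 shift=0
byte[3]=0x4B cont=0 payload=0x4B: varint #2 complete (value=75); reset -> completed=2 acc=0 shift=0
byte[4]=0x81 cont=1 payload=0x01: acc |= 1<<0 -> completed=2 acc=1 shift=7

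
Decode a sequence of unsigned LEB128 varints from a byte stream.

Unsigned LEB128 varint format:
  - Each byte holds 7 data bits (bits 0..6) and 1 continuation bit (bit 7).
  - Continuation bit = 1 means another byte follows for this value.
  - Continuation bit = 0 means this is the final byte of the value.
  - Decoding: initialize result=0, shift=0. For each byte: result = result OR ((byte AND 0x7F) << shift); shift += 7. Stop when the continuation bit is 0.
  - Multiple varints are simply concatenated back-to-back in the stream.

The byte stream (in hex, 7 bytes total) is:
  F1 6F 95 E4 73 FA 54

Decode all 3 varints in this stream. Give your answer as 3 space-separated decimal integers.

  byte[0]=0xF1 cont=1 payload=0x71=113: acc |= 113<<0 -> acc=113 shift=7
  byte[1]=0x6F cont=0 payload=0x6F=111: acc |= 111<<7 -> acc=14321 shift=14 [end]
Varint 1: bytes[0:2] = F1 6F -> value 14321 (2 byte(s))
  byte[2]=0x95 cont=1 payload=0x15=21: acc |= 21<<0 -> acc=21 shift=7
  byte[3]=0xE4 cont=1 payload=0x64=100: acc |= 100<<7 -> acc=12821 shift=14
  byte[4]=0x73 cont=0 payload=0x73=115: acc |= 115<<14 -> acc=1896981 shift=21 [end]
Varint 2: bytes[2:5] = 95 E4 73 -> value 1896981 (3 byte(s))
  byte[5]=0xFA cont=1 payload=0x7A=122: acc |= 122<<0 -> acc=122 shift=7
  byte[6]=0x54 cont=0 payload=0x54=84: acc |= 84<<7 -> acc=10874 shift=14 [end]
Varint 3: bytes[5:7] = FA 54 -> value 10874 (2 byte(s))

Answer: 14321 1896981 10874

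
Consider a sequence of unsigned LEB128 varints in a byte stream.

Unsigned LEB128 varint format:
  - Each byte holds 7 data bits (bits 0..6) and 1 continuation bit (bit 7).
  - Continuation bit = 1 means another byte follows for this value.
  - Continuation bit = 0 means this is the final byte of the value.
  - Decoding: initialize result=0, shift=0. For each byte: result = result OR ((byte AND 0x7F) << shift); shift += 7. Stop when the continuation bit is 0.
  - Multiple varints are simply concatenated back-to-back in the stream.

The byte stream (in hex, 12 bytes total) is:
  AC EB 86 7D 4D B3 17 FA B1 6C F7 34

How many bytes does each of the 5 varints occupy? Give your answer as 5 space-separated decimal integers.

  byte[0]=0xAC cont=1 payload=0x2C=44: acc |= 44<<0 -> acc=44 shift=7
  byte[1]=0xEB cont=1 payload=0x6B=107: acc |= 107<<7 -> acc=13740 shift=14
  byte[2]=0x86 cont=1 payload=0x06=6: acc |= 6<<14 -> acc=112044 shift=21
  byte[3]=0x7D cont=0 payload=0x7D=125: acc |= 125<<21 -> acc=262256044 shift=28 [end]
Varint 1: bytes[0:4] = AC EB 86 7D -> value 262256044 (4 byte(s))
  byte[4]=0x4D cont=0 payload=0x4D=77: acc |= 77<<0 -> acc=77 shift=7 [end]
Varint 2: bytes[4:5] = 4D -> value 77 (1 byte(s))
  byte[5]=0xB3 cont=1 payload=0x33=51: acc |= 51<<0 -> acc=51 shift=7
  byte[6]=0x17 cont=0 payload=0x17=23: acc |= 23<<7 -> acc=2995 shift=14 [end]
Varint 3: bytes[5:7] = B3 17 -> value 2995 (2 byte(s))
  byte[7]=0xFA cont=1 payload=0x7A=122: acc |= 122<<0 -> acc=122 shift=7
  byte[8]=0xB1 cont=1 payload=0x31=49: acc |= 49<<7 -> acc=6394 shift=14
  byte[9]=0x6C cont=0 payload=0x6C=108: acc |= 108<<14 -> acc=1775866 shift=21 [end]
Varint 4: bytes[7:10] = FA B1 6C -> value 1775866 (3 byte(s))
  byte[10]=0xF7 cont=1 payload=0x77=119: acc |= 119<<0 -> acc=119 shift=7
  byte[11]=0x34 cont=0 payload=0x34=52: acc |= 52<<7 -> acc=6775 shift=14 [end]
Varint 5: bytes[10:12] = F7 34 -> value 6775 (2 byte(s))

Answer: 4 1 2 3 2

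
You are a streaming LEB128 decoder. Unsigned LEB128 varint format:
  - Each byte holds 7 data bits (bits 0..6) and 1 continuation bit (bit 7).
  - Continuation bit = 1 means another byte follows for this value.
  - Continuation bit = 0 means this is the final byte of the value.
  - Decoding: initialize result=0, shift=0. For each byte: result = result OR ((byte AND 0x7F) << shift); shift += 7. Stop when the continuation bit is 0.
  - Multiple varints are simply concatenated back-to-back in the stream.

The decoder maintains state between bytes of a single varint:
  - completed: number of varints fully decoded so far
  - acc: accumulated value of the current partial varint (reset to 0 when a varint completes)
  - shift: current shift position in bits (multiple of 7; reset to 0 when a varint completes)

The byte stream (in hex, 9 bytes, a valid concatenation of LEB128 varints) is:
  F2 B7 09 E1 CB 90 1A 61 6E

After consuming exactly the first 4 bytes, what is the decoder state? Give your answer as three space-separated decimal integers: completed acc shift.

byte[0]=0xF2 cont=1 payload=0x72: acc |= 114<<0 -> completed=0 acc=114 shift=7
byte[1]=0xB7 cont=1 payload=0x37: acc |= 55<<7 -> completed=0 acc=7154 shift=14
byte[2]=0x09 cont=0 payload=0x09: varint #1 complete (value=154610); reset -> completed=1 acc=0 shift=0
byte[3]=0xE1 cont=1 payload=0x61: acc |= 97<<0 -> completed=1 acc=97 shift=7

Answer: 1 97 7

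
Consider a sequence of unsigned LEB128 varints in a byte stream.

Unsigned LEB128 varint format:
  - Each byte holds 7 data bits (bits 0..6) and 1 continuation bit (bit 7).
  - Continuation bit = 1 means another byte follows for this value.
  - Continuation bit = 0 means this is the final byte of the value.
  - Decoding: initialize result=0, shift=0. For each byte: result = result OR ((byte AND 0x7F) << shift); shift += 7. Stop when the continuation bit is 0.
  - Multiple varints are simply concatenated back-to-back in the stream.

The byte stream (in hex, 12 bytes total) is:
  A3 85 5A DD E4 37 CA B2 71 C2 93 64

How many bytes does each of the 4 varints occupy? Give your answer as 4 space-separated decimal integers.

Answer: 3 3 3 3

Derivation:
  byte[0]=0xA3 cont=1 payload=0x23=35: acc |= 35<<0 -> acc=35 shift=7
  byte[1]=0x85 cont=1 payload=0x05=5: acc |= 5<<7 -> acc=675 shift=14
  byte[2]=0x5A cont=0 payload=0x5A=90: acc |= 90<<14 -> acc=1475235 shift=21 [end]
Varint 1: bytes[0:3] = A3 85 5A -> value 1475235 (3 byte(s))
  byte[3]=0xDD cont=1 payload=0x5D=93: acc |= 93<<0 -> acc=93 shift=7
  byte[4]=0xE4 cont=1 payload=0x64=100: acc |= 100<<7 -> acc=12893 shift=14
  byte[5]=0x37 cont=0 payload=0x37=55: acc |= 55<<14 -> acc=914013 shift=21 [end]
Varint 2: bytes[3:6] = DD E4 37 -> value 914013 (3 byte(s))
  byte[6]=0xCA cont=1 payload=0x4A=74: acc |= 74<<0 -> acc=74 shift=7
  byte[7]=0xB2 cont=1 payload=0x32=50: acc |= 50<<7 -> acc=6474 shift=14
  byte[8]=0x71 cont=0 payload=0x71=113: acc |= 113<<14 -> acc=1857866 shift=21 [end]
Varint 3: bytes[6:9] = CA B2 71 -> value 1857866 (3 byte(s))
  byte[9]=0xC2 cont=1 payload=0x42=66: acc |= 66<<0 -> acc=66 shift=7
  byte[10]=0x93 cont=1 payload=0x13=19: acc |= 19<<7 -> acc=2498 shift=14
  byte[11]=0x64 cont=0 payload=0x64=100: acc |= 100<<14 -> acc=1640898 shift=21 [end]
Varint 4: bytes[9:12] = C2 93 64 -> value 1640898 (3 byte(s))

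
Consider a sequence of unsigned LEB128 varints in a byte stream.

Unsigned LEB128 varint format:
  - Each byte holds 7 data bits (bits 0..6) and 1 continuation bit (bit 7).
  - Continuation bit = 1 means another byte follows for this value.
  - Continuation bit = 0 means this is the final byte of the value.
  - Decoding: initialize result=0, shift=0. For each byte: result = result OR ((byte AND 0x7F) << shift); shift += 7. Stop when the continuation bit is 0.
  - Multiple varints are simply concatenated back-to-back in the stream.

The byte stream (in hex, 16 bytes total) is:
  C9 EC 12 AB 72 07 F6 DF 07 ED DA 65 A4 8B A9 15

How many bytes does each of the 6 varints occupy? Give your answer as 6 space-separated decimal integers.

  byte[0]=0xC9 cont=1 payload=0x49=73: acc |= 73<<0 -> acc=73 shift=7
  byte[1]=0xEC cont=1 payload=0x6C=108: acc |= 108<<7 -> acc=13897 shift=14
  byte[2]=0x12 cont=0 payload=0x12=18: acc |= 18<<14 -> acc=308809 shift=21 [end]
Varint 1: bytes[0:3] = C9 EC 12 -> value 308809 (3 byte(s))
  byte[3]=0xAB cont=1 payload=0x2B=43: acc |= 43<<0 -> acc=43 shift=7
  byte[4]=0x72 cont=0 payload=0x72=114: acc |= 114<<7 -> acc=14635 shift=14 [end]
Varint 2: bytes[3:5] = AB 72 -> value 14635 (2 byte(s))
  byte[5]=0x07 cont=0 payload=0x07=7: acc |= 7<<0 -> acc=7 shift=7 [end]
Varint 3: bytes[5:6] = 07 -> value 7 (1 byte(s))
  byte[6]=0xF6 cont=1 payload=0x76=118: acc |= 118<<0 -> acc=118 shift=7
  byte[7]=0xDF cont=1 payload=0x5F=95: acc |= 95<<7 -> acc=12278 shift=14
  byte[8]=0x07 cont=0 payload=0x07=7: acc |= 7<<14 -> acc=126966 shift=21 [end]
Varint 4: bytes[6:9] = F6 DF 07 -> value 126966 (3 byte(s))
  byte[9]=0xED cont=1 payload=0x6D=109: acc |= 109<<0 -> acc=109 shift=7
  byte[10]=0xDA cont=1 payload=0x5A=90: acc |= 90<<7 -> acc=11629 shift=14
  byte[11]=0x65 cont=0 payload=0x65=101: acc |= 101<<14 -> acc=1666413 shift=21 [end]
Varint 5: bytes[9:12] = ED DA 65 -> value 1666413 (3 byte(s))
  byte[12]=0xA4 cont=1 payload=0x24=36: acc |= 36<<0 -> acc=36 shift=7
  byte[13]=0x8B cont=1 payload=0x0B=11: acc |= 11<<7 -> acc=1444 shift=14
  byte[14]=0xA9 cont=1 payload=0x29=41: acc |= 41<<14 -> acc=673188 shift=21
  byte[15]=0x15 cont=0 payload=0x15=21: acc |= 21<<21 -> acc=44713380 shift=28 [end]
Varint 6: bytes[12:16] = A4 8B A9 15 -> value 44713380 (4 byte(s))

Answer: 3 2 1 3 3 4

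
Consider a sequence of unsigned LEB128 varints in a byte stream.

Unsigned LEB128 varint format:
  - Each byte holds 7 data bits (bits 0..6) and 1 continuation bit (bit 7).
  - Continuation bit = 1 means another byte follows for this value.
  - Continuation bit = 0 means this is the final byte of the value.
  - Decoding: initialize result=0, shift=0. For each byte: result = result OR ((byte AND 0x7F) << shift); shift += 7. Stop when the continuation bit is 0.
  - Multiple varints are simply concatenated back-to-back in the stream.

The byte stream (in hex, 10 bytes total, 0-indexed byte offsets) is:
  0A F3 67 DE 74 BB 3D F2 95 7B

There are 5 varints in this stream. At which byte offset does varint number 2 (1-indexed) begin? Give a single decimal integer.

  byte[0]=0x0A cont=0 payload=0x0A=10: acc |= 10<<0 -> acc=10 shift=7 [end]
Varint 1: bytes[0:1] = 0A -> value 10 (1 byte(s))
  byte[1]=0xF3 cont=1 payload=0x73=115: acc |= 115<<0 -> acc=115 shift=7
  byte[2]=0x67 cont=0 payload=0x67=103: acc |= 103<<7 -> acc=13299 shift=14 [end]
Varint 2: bytes[1:3] = F3 67 -> value 13299 (2 byte(s))
  byte[3]=0xDE cont=1 payload=0x5E=94: acc |= 94<<0 -> acc=94 shift=7
  byte[4]=0x74 cont=0 payload=0x74=116: acc |= 116<<7 -> acc=14942 shift=14 [end]
Varint 3: bytes[3:5] = DE 74 -> value 14942 (2 byte(s))
  byte[5]=0xBB cont=1 payload=0x3B=59: acc |= 59<<0 -> acc=59 shift=7
  byte[6]=0x3D cont=0 payload=0x3D=61: acc |= 61<<7 -> acc=7867 shift=14 [end]
Varint 4: bytes[5:7] = BB 3D -> value 7867 (2 byte(s))
  byte[7]=0xF2 cont=1 payload=0x72=114: acc |= 114<<0 -> acc=114 shift=7
  byte[8]=0x95 cont=1 payload=0x15=21: acc |= 21<<7 -> acc=2802 shift=14
  byte[9]=0x7B cont=0 payload=0x7B=123: acc |= 123<<14 -> acc=2018034 shift=21 [end]
Varint 5: bytes[7:10] = F2 95 7B -> value 2018034 (3 byte(s))

Answer: 1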